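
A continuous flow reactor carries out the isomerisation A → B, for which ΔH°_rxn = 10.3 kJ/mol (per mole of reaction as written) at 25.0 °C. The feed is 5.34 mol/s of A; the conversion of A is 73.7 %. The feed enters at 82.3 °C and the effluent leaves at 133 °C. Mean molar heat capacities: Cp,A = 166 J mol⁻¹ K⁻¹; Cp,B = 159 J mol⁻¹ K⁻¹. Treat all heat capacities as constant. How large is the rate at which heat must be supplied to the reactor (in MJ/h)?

Q_in = 297 MJ/h

Extent of reaction ξ = 0.737 × 5.34 = 3.9356 mol/s
Reaction term: ξ·ΔH°_rxn = 3.9356 × 10.3 = 40.536 kJ/s
Sensible, feed 82.3→25 °C: -50.793 kJ/s
Outlet flows (mol/s): A 1.4044, B 3.9356
Sensible, products 25→133 °C: 92.76 kJ/s
Q = ΔH = 82.504 kJ/s = 82.504 kW
Heat supplied = 297.01 MJ/h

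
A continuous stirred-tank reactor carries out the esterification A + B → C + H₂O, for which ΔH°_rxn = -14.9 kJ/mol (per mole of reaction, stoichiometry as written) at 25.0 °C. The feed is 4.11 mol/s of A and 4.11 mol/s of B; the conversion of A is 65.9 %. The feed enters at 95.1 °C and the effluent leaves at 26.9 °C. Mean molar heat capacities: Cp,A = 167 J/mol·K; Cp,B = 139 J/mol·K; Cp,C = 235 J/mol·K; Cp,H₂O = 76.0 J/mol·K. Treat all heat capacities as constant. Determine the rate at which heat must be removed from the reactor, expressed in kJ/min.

Q_out = 7570 kJ/min

Extent of reaction ξ = 0.659 × 4.11 = 2.7085 mol/s
Reaction term: ξ·ΔH°_rxn = 2.7085 × -14.9 = -40.357 kJ/s
Sensible, feed 95.1→25 °C: -88.162 kJ/s
Outlet flows (mol/s): A 1.4015, B 1.4015, C 2.7085, H₂O 2.7085
Sensible, products 25→26.9 °C: 2.4153 kJ/s
Q = ΔH = -126.1 kJ/s = -126.1 kW
Heat removed = 7566.2 kJ/min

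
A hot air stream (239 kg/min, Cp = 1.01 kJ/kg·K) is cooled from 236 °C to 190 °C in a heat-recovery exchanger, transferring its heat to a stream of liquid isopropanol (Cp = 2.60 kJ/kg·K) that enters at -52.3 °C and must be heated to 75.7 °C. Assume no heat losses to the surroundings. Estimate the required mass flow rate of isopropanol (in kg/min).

Heat released by hot stream: Q = 239 × 1.01 × (236 − 190) = 11104 kJ/min
Energy balance on cold side (adiabatic exchanger): Q = ṁ_c·Cp_c·(T_c,out − T_c,in)
ṁ_c = 11104 / [2.60 × (75.7 − -52.3)] = 33.365 kg/min

ṁ_c = 33.4 kg/min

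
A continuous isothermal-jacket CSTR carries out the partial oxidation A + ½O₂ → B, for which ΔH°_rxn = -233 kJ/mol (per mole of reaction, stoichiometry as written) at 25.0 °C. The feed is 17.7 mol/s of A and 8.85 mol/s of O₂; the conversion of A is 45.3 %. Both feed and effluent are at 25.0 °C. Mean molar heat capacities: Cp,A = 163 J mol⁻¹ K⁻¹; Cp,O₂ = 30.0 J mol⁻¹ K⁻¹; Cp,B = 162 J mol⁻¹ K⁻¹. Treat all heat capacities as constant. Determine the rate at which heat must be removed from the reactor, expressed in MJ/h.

Q_out = 6730 MJ/h

Extent of reaction ξ = 0.453 × 17.7 = 8.0181 mol/s
Reaction term: ξ·ΔH°_rxn = 8.0181 × -233 = -1868.2 kJ/s
Q = ΔH = -1868.2 kJ/s = -1868.2 kW
Heat removed = 6725.6 MJ/h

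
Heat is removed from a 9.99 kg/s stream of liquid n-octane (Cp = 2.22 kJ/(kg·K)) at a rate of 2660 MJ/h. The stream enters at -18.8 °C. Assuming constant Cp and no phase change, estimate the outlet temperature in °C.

Q = 2660 MJ/h = 738.89 kJ/s
ΔT = Q/(ṁ·Cp) = 738.89/(9.99×2.22) = 33.317 K
T_out = -18.8 − 33.317 = -52.117 °C

T_out = -52.1 °C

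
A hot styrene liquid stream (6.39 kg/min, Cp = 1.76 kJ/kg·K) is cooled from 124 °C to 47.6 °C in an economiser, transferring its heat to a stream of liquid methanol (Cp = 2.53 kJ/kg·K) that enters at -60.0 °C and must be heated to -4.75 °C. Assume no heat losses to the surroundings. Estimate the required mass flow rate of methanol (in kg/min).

Heat released by hot stream: Q = 6.39 × 1.76 × (124 − 47.6) = 859.22 kJ/min
Energy balance on cold side (adiabatic exchanger): Q = ṁ_c·Cp_c·(T_c,out − T_c,in)
ṁ_c = 859.22 / [2.53 × (-4.75 − -60.0)] = 6.1469 kg/min

ṁ_c = 6.15 kg/min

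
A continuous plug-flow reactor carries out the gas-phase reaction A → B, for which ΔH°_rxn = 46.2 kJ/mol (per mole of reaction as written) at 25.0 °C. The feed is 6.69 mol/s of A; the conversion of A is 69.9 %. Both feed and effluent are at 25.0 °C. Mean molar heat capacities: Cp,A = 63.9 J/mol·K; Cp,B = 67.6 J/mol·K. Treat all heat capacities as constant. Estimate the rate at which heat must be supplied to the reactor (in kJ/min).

Extent of reaction ξ = 0.699 × 6.69 = 4.6763 mol/s
Reaction term: ξ·ΔH°_rxn = 4.6763 × 46.2 = 216.05 kJ/s
Q = ΔH = 216.05 kJ/s = 216.05 kW
Heat supplied = 12963 kJ/min

Q_in = 13000 kJ/min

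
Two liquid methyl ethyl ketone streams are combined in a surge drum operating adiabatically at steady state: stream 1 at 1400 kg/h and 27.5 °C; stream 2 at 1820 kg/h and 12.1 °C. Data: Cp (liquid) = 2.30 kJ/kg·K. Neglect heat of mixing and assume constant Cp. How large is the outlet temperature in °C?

T_out = 18.8 °C

No heat crosses the boundary, so H_out = H_in.
Σ ṁᵢCp,ᵢTᵢ = 1400×2.30×27.5 + 1820×2.30×12.1 = 139200
Σ ṁᵢCp,ᵢ = 1400×2.30 + 1820×2.30 = 7406
T_out = 139200 / 7406 = 18.796 °C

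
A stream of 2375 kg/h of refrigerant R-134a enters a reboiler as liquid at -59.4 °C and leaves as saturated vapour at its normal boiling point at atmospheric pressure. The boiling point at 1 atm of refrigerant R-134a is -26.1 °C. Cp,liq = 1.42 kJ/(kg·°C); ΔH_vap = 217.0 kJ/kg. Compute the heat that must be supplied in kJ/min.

liquid -59.4→-26.1 °C: 47.286 kJ/kg
vaporisation at -26.1 °C: 217 kJ/kg
Δh = 47.286 + 217 = 264.29 kJ/kg
Q = ṁ·Δh = 2375 kg/h × 264.29 kJ/kg = 627680 kJ/h
|Q| = 174.36 kW = 10461 kJ/min

Q = 10500 kJ/min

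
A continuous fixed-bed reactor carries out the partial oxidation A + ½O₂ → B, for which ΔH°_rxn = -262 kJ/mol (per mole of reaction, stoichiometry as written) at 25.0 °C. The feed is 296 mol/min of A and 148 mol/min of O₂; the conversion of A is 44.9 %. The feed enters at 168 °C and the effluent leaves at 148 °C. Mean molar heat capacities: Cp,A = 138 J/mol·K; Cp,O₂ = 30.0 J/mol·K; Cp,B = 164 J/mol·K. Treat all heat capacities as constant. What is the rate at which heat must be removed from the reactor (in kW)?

Q_out = 592 kW

Extent of reaction ξ = 0.449 × 296 = 132.9 mol/min
Reaction term: ξ·ΔH°_rxn = 132.9 × -262 = -34821 kJ/min
Sensible, feed 168→25 °C: -6476.2 kJ/min
Outlet flows (mol/min): A 163.1, O₂ 81.548, B 132.9
Sensible, products 25→148 °C: 5750.2 kJ/min
Q = ΔH = -35547 kJ/min = -592.45 kW
Heat removed = 592.45 kW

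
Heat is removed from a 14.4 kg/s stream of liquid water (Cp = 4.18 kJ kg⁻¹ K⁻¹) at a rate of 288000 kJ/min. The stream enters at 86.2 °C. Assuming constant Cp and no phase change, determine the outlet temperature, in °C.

Q = 288000 kJ/min = 4800 kJ/s
ΔT = Q/(ṁ·Cp) = 4800/(14.4×4.18) = 79.745 K
T_out = 86.2 − 79.745 = 6.4552 °C

T_out = 6.46 °C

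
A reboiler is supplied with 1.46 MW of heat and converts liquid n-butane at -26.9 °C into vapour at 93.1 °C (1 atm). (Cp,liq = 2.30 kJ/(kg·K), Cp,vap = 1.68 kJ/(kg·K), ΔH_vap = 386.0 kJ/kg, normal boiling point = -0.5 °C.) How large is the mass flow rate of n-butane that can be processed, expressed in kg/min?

ṁ = 145 kg/min

Δh = 2.30×(-0.5−-26.9) + 386.0 + 1.68×(93.1−-0.5) = 603.97 kJ/kg
Q = 1.46 MW = 1460 kJ/s = 87600 kJ/min
ṁ = Q/Δh = 87600 / 603.97 = 145.04 kg/min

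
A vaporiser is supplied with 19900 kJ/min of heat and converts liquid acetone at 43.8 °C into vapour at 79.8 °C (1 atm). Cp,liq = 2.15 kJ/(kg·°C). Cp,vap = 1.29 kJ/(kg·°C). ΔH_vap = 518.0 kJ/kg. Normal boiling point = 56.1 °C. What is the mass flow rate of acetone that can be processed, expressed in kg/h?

ṁ = 2080 kg/h

Δh = 2.15×(56.1−43.8) + 518.0 + 1.29×(79.8−56.1) = 575.02 kJ/kg
Q = 19900 kJ/min = 331.67 kJ/s = 1.194e+06 kJ/h
ṁ = Q/Δh = 1.194e+06 / 575.02 = 2076.5 kg/h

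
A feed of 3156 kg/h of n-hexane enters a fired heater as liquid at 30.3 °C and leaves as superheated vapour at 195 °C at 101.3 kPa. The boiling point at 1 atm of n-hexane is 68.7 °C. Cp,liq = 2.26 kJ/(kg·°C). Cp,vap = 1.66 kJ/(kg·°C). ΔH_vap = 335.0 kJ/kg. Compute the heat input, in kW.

Q = 554 kW

liquid 30.3→68.7 °C: 86.784 kJ/kg
vaporisation at 68.7 °C: 335 kJ/kg
vapour 68.7→195 °C: 209.66 kJ/kg
Δh = 86.784 + 335 + 209.66 = 631.44 kJ/kg
Q = ṁ·Δh = 3156 kg/h × 631.44 kJ/kg = 1.9928e+06 kJ/h
|Q| = 553.56 kW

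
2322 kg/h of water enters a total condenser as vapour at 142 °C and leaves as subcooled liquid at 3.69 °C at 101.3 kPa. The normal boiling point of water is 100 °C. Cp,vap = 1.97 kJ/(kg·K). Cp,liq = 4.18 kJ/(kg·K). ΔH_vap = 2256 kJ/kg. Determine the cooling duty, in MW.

vapour 142→100 °C: -82.74 kJ/kg
condensation at 100 °C: -2256 kJ/kg
liquid 100→3.69 °C: -402.58 kJ/kg
Δh = -82.74 + -2256 + -402.58 = -2741.3 kJ/kg
Q = ṁ·Δh = 2322 kg/h × -2741.3 kJ/kg = -6.3653e+06 kJ/h
|Q| = 1768.1 kW = 1.7681 MW

Q_c = 1.77 MW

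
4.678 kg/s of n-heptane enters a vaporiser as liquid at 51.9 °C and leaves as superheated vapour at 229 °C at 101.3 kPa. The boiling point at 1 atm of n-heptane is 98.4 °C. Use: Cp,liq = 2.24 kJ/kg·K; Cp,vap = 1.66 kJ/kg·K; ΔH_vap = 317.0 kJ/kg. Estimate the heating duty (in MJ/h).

Q = 10700 MJ/h

liquid 51.9→98.4 °C: 104.16 kJ/kg
vaporisation at 98.4 °C: 317 kJ/kg
vapour 98.4→229 °C: 216.8 kJ/kg
Δh = 104.16 + 317 + 216.8 = 637.96 kJ/kg
Q = ṁ·Δh = 4.678 kg/s × 637.96 kJ/kg = 2984.4 kJ/s
|Q| = 2984.4 kW = 10744 MJ/h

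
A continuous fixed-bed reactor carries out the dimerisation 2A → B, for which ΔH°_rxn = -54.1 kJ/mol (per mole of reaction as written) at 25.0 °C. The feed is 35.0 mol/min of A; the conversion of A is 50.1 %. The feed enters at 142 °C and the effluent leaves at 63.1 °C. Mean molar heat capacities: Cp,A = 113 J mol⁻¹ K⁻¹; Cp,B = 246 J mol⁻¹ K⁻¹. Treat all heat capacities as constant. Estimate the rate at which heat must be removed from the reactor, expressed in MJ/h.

Extent of reaction ξ = 0.501 × 35.0 / 2 = 8.7675 mol/min
Reaction term: ξ·ΔH°_rxn = 8.7675 × -54.1 = -474.32 kJ/min
Sensible, feed 142→25 °C: -462.74 kJ/min
Outlet flows (mol/min): A 17.465, B 8.7675
Sensible, products 25→63.1 °C: 157.37 kJ/min
Q = ΔH = -779.69 kJ/min = -12.995 kW
Heat removed = 46.781 MJ/h

Q_out = 46.8 MJ/h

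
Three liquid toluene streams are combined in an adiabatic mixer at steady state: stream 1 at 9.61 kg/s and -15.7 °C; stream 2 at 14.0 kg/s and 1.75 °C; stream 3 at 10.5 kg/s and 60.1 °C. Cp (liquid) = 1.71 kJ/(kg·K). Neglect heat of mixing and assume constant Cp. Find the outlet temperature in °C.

T_out = 14.8 °C

Adiabatic, steady state ⇒ Σ ṁᵢCp,ᵢ(T_out − Tᵢ) = 0
Σ ṁᵢCp,ᵢTᵢ = 9.61×1.71×-15.7 + 14.0×1.71×1.75 + 10.5×1.71×60.1 = 862.99
Σ ṁᵢCp,ᵢ = 9.61×1.71 + 14.0×1.71 + 10.5×1.71 = 58.328
T_out = 862.99 / 58.328 = 14.795 °C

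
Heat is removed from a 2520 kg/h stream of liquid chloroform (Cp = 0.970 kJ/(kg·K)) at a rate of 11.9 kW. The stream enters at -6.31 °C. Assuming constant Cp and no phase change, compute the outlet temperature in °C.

Q = 11.9 kW = 42840 kJ/h
ΔT = Q/(ṁ·Cp) = 42840/(2520×0.970) = 17.526 K
T_out = -6.31 − 17.526 = -23.836 °C

T_out = -23.8 °C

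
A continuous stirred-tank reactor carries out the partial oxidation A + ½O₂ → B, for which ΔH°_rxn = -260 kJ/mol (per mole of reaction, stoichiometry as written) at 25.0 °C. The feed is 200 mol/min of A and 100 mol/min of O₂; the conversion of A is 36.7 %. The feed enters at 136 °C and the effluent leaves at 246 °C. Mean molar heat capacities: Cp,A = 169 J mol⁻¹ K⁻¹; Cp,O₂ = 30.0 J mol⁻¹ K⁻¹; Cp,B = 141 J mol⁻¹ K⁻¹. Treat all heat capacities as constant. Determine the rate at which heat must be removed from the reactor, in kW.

Extent of reaction ξ = 0.367 × 200 = 73.4 mol/min
Reaction term: ξ·ΔH°_rxn = 73.4 × -260 = -19084 kJ/min
Sensible, feed 136→25 °C: -4084.8 kJ/min
Outlet flows (mol/min): A 126.6, O₂ 63.3, B 73.4
Sensible, products 25→246 °C: 7435.3 kJ/min
Q = ΔH = -15734 kJ/min = -262.23 kW
Heat removed = 262.23 kW

Q_out = 262 kW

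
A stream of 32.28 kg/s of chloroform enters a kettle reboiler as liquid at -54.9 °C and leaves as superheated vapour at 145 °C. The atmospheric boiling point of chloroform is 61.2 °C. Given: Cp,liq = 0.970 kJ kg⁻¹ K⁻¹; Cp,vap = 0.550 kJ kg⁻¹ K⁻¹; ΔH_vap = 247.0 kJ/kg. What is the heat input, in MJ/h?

liquid -54.9→61.2 °C: 112.62 kJ/kg
vaporisation at 61.2 °C: 247 kJ/kg
vapour 61.2→145 °C: 46.09 kJ/kg
Δh = 112.62 + 247 + 46.09 = 405.71 kJ/kg
Q = ṁ·Δh = 32.28 kg/s × 405.71 kJ/kg = 13096 kJ/s
|Q| = 13096 kW = 47146 MJ/h

Q = 47100 MJ/h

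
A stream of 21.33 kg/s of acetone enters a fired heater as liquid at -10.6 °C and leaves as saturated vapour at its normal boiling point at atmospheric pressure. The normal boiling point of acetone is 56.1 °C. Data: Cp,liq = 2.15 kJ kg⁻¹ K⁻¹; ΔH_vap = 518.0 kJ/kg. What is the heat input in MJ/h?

Q = 50800 MJ/h

liquid -10.6→56.1 °C: 143.41 kJ/kg
vaporisation at 56.1 °C: 518 kJ/kg
Δh = 143.41 + 518 = 661.4 kJ/kg
Q = ṁ·Δh = 21.33 kg/s × 661.4 kJ/kg = 14108 kJ/s
|Q| = 14108 kW = 50788 MJ/h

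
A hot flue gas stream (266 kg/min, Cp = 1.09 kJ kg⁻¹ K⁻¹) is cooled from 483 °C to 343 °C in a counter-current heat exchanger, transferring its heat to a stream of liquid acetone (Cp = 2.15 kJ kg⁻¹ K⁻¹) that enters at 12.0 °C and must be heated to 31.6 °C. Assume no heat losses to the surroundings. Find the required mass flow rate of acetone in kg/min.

ṁ_c = 963 kg/min

Heat released by hot stream: Q = 266 × 1.09 × (483 − 343) = 40592 kJ/min
Energy balance on cold side (adiabatic exchanger): Q = ṁ_c·Cp_c·(T_c,out − T_c,in)
ṁ_c = 40592 / [2.15 × (31.6 − 12.0)] = 963.26 kg/min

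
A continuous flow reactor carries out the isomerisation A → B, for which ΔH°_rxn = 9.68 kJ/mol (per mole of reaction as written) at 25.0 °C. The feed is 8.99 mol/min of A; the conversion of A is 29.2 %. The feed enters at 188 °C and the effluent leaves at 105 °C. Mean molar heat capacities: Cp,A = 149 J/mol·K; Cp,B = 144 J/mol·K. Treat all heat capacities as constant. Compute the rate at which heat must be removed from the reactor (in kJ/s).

Q_out = 1.45 kJ/s

Extent of reaction ξ = 0.292 × 8.99 = 2.6251 mol/min
Reaction term: ξ·ΔH°_rxn = 2.6251 × 9.68 = 25.411 kJ/min
Sensible, feed 188→25 °C: -218.34 kJ/min
Outlet flows (mol/min): A 6.3649, B 2.6251
Sensible, products 25→105 °C: 106.11 kJ/min
Q = ΔH = -86.819 kJ/min = -1.447 kW
Heat removed = 1.447 kJ/s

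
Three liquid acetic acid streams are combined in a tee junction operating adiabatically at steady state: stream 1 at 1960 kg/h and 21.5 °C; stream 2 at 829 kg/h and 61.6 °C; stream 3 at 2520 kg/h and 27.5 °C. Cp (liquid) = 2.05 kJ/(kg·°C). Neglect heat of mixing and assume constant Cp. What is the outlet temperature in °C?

Energy balance with Q = 0: Σ ṁᵢCp,ᵢ(T_out − Tᵢ) = 0
T_out = Σ ṁᵢCp,ᵢTᵢ / Σ ṁᵢCp,ᵢ
      = 333140 / 10883 = 30.61 °C

T_out = 30.6 °C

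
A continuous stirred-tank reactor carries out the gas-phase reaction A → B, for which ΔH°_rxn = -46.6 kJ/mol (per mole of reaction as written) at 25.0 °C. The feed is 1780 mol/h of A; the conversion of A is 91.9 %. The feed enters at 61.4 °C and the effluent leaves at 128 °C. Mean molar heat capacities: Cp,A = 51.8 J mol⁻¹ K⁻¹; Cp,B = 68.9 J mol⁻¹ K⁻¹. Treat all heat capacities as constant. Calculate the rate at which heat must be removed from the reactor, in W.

Extent of reaction ξ = 0.919 × 1780 = 1635.8 mol/h
Reaction term: ξ·ΔH°_rxn = 1635.8 × -46.6 = -76229 kJ/h
Sensible, feed 61.4→25 °C: -3356.2 kJ/h
Outlet flows (mol/h): A 144.18, B 1635.8
Sensible, products 25→128 °C: 12378 kJ/h
Q = ΔH = -67207 kJ/h = -18.669 kW
Heat removed = 18669 W

Q_out = 18700 W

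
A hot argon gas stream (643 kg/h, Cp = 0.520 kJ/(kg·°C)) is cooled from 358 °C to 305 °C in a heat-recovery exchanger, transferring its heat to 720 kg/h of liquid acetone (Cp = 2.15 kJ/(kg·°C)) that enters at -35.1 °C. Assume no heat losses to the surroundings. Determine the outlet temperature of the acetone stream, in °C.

T_c,out = -23.7 °C

Heat released by hot stream: Q = 643 × 0.520 × (358 − 305) = 17721 kJ/h
Energy balance on cold side (adiabatic exchanger): Q = ṁ_c·Cp_c·(T_c,out − T_c,in)
T_c,out = -35.1 + 17721/(720 × 2.15) = -23.652 °C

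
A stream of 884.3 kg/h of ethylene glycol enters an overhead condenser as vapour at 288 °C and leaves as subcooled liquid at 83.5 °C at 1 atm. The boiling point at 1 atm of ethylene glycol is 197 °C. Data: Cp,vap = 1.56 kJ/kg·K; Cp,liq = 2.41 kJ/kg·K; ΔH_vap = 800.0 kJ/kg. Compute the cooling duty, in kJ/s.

vapour 288→197 °C: -141.96 kJ/kg
condensation at 197 °C: -800 kJ/kg
liquid 197→83.5 °C: -273.54 kJ/kg
Δh = -141.96 + -800 + -273.54 = -1215.5 kJ/kg
Q = ṁ·Δh = 884.3 kg/h × -1215.5 kJ/kg = -1.0749e+06 kJ/h
|Q| = 298.57 kW

Q_c = 299 kJ/s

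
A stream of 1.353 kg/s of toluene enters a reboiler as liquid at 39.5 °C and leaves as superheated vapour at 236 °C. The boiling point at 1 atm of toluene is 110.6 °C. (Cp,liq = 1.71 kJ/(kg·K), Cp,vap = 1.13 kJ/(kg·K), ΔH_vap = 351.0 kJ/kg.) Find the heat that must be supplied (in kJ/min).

Q = 49900 kJ/min

liquid 39.5→110.6 °C: 121.58 kJ/kg
vaporisation at 110.6 °C: 351 kJ/kg
vapour 110.6→236 °C: 141.7 kJ/kg
Δh = 121.58 + 351 + 141.7 = 614.28 kJ/kg
Q = ṁ·Δh = 1.353 kg/s × 614.28 kJ/kg = 831.12 kJ/s
|Q| = 831.12 kW = 49867 kJ/min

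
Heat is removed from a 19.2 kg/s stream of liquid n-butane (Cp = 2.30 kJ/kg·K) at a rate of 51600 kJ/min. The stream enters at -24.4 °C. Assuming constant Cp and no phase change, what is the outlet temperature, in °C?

Q = 51600 kJ/min = 860 kJ/s
ΔT = Q/(ṁ·Cp) = 860/(19.2×2.30) = 19.475 K
T_out = -24.4 − 19.475 = -43.875 °C

T_out = -43.9 °C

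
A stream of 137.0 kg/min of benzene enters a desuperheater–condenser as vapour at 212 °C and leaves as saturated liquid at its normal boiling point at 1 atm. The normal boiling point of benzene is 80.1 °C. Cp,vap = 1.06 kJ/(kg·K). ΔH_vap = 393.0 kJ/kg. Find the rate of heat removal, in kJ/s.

Q_c = 1220 kJ/s

vapour 212→80.1 °C: -139.81 kJ/kg
condensation at 80.1 °C: -393 kJ/kg
Δh = -139.81 + -393 = -532.81 kJ/kg
Q = ṁ·Δh = 137.0 kg/min × -532.81 kJ/kg = -72996 kJ/min
|Q| = 1216.6 kW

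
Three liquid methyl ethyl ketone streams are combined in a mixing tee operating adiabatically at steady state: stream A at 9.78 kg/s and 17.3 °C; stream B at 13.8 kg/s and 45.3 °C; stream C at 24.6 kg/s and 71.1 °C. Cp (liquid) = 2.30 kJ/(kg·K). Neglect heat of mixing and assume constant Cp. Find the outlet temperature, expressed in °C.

T_out = 52.8 °C

No heat crosses the boundary, so H_out = H_in.
T_out = Σ ṁᵢCp,ᵢTᵢ / Σ ṁᵢCp,ᵢ
      = 5849.8 / 110.81 = 52.789 °C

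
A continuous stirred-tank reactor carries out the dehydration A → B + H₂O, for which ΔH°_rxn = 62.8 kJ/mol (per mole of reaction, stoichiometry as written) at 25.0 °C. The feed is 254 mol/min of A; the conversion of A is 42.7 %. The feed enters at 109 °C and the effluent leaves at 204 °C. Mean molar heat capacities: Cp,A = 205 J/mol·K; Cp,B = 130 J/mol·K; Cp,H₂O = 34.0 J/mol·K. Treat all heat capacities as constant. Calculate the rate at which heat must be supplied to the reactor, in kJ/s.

Extent of reaction ξ = 0.427 × 254 = 108.46 mol/min
Reaction term: ξ·ΔH°_rxn = 108.46 × 62.8 = 6811.2 kJ/min
Sensible, feed 109→25 °C: -4373.9 kJ/min
Outlet flows (mol/min): A 145.54, B 108.46, H₂O 108.46
Sensible, products 25→204 °C: 8524.6 kJ/min
Q = ΔH = 10962 kJ/min = 182.7 kW
Heat supplied = 182.7 kJ/s

Q_in = 183 kJ/s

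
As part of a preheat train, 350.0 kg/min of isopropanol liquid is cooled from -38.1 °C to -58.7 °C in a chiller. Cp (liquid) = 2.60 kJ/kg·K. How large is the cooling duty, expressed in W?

Q_c = 312000 W

Q = ṁ·Cp·ΔT = 350.0 × 2.60 × (-58.7 − -38.1) = -18746 kJ/min
Converting: 18746 / 60 s = 312.43 kW
Cooling duty = 312430 W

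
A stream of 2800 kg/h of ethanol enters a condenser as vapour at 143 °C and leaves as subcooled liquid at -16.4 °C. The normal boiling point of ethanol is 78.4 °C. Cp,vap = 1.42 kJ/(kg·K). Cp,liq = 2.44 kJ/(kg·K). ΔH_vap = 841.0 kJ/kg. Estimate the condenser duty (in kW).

vapour 143→78.4 °C: -91.732 kJ/kg
condensation at 78.4 °C: -841 kJ/kg
liquid 78.4→-16.4 °C: -231.31 kJ/kg
Δh = -91.732 + -841 + -231.31 = -1164 kJ/kg
Q = ṁ·Δh = 2800 kg/h × -1164 kJ/kg = -3.2593e+06 kJ/h
|Q| = 905.37 kW

Q_c = 905 kW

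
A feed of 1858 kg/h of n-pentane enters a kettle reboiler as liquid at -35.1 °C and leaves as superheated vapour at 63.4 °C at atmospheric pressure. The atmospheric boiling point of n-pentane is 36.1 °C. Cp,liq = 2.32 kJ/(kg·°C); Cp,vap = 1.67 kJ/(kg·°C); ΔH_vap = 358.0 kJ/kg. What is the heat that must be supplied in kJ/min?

Q = 17600 kJ/min

liquid -35.1→36.1 °C: 165.18 kJ/kg
vaporisation at 36.1 °C: 358 kJ/kg
vapour 36.1→63.4 °C: 45.591 kJ/kg
Δh = 165.18 + 358 + 45.591 = 568.77 kJ/kg
Q = ṁ·Δh = 1858 kg/h × 568.77 kJ/kg = 1.0568e+06 kJ/h
|Q| = 293.55 kW = 17613 kJ/min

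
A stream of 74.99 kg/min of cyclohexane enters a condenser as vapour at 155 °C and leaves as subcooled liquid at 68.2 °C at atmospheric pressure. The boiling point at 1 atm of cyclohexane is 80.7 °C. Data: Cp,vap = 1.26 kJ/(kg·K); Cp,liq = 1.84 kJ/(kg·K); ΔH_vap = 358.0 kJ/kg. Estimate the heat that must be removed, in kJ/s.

vapour 155→80.7 °C: -93.618 kJ/kg
condensation at 80.7 °C: -358 kJ/kg
liquid 80.7→68.2 °C: -23 kJ/kg
Δh = -93.618 + -358 + -23 = -474.62 kJ/kg
Q = ṁ·Δh = 74.99 kg/min × -474.62 kJ/kg = -35592 kJ/min
|Q| = 593.19 kW

Q_c = 593 kJ/s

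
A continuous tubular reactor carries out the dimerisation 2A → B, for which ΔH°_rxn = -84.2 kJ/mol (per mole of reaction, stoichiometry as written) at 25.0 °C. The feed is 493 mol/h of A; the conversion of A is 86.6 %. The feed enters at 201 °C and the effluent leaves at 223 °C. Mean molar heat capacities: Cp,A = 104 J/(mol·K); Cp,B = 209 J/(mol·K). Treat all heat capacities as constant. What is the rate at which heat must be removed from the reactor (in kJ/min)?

Extent of reaction ξ = 0.866 × 493 / 2 = 213.47 mol/h
Reaction term: ξ·ΔH°_rxn = 213.47 × -84.2 = -17974 kJ/h
Sensible, feed 201→25 °C: -9023.9 kJ/h
Outlet flows (mol/h): A 66.062, B 213.47
Sensible, products 25→223 °C: 10194 kJ/h
Q = ΔH = -16804 kJ/h = -4.6677 kW
Heat removed = 280.06 kJ/min

Q_out = 280 kJ/min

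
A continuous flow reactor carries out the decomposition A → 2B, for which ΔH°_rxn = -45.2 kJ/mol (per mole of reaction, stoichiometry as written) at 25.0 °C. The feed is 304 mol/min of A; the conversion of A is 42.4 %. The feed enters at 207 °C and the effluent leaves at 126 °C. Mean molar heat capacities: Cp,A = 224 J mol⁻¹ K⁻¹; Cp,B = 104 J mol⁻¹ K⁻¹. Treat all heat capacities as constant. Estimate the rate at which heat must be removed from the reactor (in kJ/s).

Extent of reaction ξ = 0.424 × 304 = 128.9 mol/min
Reaction term: ξ·ΔH°_rxn = 128.9 × -45.2 = -5826.1 kJ/min
Sensible, feed 207→25 °C: -12393 kJ/min
Outlet flows (mol/min): A 175.1, B 257.79
Sensible, products 25→126 °C: 6669.4 kJ/min
Q = ΔH = -11550 kJ/min = -192.5 kW
Heat removed = 192.5 kJ/s

Q_out = 193 kJ/s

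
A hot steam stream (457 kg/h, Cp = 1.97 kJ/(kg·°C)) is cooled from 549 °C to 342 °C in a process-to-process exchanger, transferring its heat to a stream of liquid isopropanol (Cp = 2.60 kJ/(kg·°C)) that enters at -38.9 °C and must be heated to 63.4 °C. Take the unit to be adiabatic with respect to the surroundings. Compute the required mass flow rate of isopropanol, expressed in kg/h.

ṁ_c = 701 kg/h

Heat released by hot stream: Q = 457 × 1.97 × (549 − 342) = 186360 kJ/h
Energy balance on cold side (adiabatic exchanger): Q = ṁ_c·Cp_c·(T_c,out − T_c,in)
ṁ_c = 186360 / [2.60 × (63.4 − -38.9)] = 700.65 kg/h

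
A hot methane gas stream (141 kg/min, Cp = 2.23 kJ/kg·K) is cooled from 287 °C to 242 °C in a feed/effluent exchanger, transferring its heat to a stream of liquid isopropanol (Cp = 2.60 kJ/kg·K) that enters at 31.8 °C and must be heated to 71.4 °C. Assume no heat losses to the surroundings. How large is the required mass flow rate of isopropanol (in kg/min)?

ṁ_c = 137 kg/min

Heat released by hot stream: Q = 141 × 2.23 × (287 − 242) = 14149 kJ/min
Energy balance on cold side (adiabatic exchanger): Q = ṁ_c·Cp_c·(T_c,out − T_c,in)
ṁ_c = 14149 / [2.60 × (71.4 − 31.8)] = 137.43 kg/min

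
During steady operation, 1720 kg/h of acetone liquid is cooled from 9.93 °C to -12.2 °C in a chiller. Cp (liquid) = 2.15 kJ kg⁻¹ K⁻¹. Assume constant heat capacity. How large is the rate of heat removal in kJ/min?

Q_c = 1360 kJ/min

Q = ṁ·Cp·ΔT = 1720 × 2.15 × (-12.2 − 9.93) = -81837 kJ/h
Converting: 81837 / 3600 s = 22.732 kW
Cooling duty = 1363.9 kJ/min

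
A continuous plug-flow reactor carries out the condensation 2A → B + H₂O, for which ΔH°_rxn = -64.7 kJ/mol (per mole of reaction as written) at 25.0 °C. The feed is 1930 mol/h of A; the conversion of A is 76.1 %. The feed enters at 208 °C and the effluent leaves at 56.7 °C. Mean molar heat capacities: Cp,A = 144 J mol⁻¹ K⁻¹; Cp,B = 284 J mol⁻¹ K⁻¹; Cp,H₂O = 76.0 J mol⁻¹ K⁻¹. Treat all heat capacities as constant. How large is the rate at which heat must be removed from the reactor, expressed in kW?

Q_out = 24.4 kW

Extent of reaction ξ = 0.761 × 1930 / 2 = 734.37 mol/h
Reaction term: ξ·ΔH°_rxn = 734.37 × -64.7 = -47513 kJ/h
Sensible, feed 208→25 °C: -50859 kJ/h
Outlet flows (mol/h): A 461.27, B 734.37, H₂O 734.37
Sensible, products 25→56.7 °C: 10486 kJ/h
Q = ΔH = -87887 kJ/h = -24.413 kW
Heat removed = 24.413 kW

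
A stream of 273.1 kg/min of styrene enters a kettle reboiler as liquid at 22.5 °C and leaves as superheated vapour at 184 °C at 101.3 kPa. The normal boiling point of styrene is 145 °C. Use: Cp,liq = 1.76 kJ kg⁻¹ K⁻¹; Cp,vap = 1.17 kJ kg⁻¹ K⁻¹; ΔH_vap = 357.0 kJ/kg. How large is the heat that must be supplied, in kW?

liquid 22.5→145 °C: 215.6 kJ/kg
vaporisation at 145 °C: 357 kJ/kg
vapour 145→184 °C: 45.63 kJ/kg
Δh = 215.6 + 357 + 45.63 = 618.23 kJ/kg
Q = ṁ·Δh = 273.1 kg/min × 618.23 kJ/kg = 168840 kJ/min
|Q| = 2814 kW

Q = 2810 kW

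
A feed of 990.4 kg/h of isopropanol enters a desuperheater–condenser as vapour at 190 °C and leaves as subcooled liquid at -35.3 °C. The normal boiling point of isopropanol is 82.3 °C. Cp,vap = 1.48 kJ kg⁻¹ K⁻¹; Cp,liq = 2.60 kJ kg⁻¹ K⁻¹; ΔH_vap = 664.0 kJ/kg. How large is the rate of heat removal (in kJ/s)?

Q_c = 311 kJ/s

vapour 190→82.3 °C: -159.4 kJ/kg
condensation at 82.3 °C: -664 kJ/kg
liquid 82.3→-35.3 °C: -305.76 kJ/kg
Δh = -159.4 + -664 + -305.76 = -1129.2 kJ/kg
Q = ṁ·Δh = 990.4 kg/h × -1129.2 kJ/kg = -1.1183e+06 kJ/h
|Q| = 310.64 kW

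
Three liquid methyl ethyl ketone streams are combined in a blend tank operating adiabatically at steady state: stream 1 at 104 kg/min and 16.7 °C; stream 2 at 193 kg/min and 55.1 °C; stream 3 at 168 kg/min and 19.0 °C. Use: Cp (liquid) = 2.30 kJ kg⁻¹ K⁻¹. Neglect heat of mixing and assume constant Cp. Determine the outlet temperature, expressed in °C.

Adiabatic, steady state ⇒ Σ ṁᵢCp,ᵢ(T_out − Tᵢ) = 0
Σ ṁᵢCp,ᵢTᵢ = 104×2.30×16.7 + 193×2.30×55.1 + 168×2.30×19.0 = 35795
Σ ṁᵢCp,ᵢ = 104×2.30 + 193×2.30 + 168×2.30 = 1069.5
T_out = 35795 / 1069.5 = 33.469 °C

T_out = 33.5 °C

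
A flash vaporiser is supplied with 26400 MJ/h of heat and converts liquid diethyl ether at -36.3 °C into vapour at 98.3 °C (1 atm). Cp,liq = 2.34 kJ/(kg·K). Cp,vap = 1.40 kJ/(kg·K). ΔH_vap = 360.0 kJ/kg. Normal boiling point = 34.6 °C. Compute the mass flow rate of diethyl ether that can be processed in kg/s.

ṁ = 11.9 kg/s

Δh = 2.34×(34.6−-36.3) + 360.0 + 1.40×(98.3−34.6) = 615.09 kJ/kg
Q = 26400 MJ/h = 7333.3 kJ/s = 7333.3 kJ/s
ṁ = Q/Δh = 7333.3 / 615.09 = 11.922 kg/s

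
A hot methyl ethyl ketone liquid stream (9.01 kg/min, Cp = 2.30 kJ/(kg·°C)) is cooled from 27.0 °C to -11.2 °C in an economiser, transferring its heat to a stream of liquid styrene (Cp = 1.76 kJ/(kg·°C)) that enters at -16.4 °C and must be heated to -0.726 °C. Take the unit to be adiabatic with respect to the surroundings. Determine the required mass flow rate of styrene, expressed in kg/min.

ṁ_c = 28.7 kg/min

Heat released by hot stream: Q = 9.01 × 2.30 × (27.0 − -11.2) = 791.62 kJ/min
Energy balance on cold side (adiabatic exchanger): Q = ṁ_c·Cp_c·(T_c,out − T_c,in)
ṁ_c = 791.62 / [1.76 × (-0.726 − -16.4)] = 28.696 kg/min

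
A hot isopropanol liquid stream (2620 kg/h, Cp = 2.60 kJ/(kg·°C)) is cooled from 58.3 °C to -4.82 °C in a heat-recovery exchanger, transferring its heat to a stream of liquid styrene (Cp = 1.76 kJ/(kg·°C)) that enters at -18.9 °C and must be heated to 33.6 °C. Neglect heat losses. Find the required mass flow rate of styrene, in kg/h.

Heat released by hot stream: Q = 2620 × 2.60 × (58.3 − -4.82) = 429970 kJ/h
Energy balance on cold side (adiabatic exchanger): Q = ṁ_c·Cp_c·(T_c,out − T_c,in)
ṁ_c = 429970 / [1.76 × (33.6 − -18.9)] = 4653.4 kg/h

ṁ_c = 4650 kg/h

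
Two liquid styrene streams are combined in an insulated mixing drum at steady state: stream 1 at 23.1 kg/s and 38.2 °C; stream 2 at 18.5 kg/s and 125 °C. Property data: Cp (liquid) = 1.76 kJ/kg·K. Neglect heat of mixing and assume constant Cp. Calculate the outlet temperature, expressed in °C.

Energy balance with Q = 0: Σ ṁᵢCp,ᵢ(T_out − Tᵢ) = 0
Σ ṁᵢCp,ᵢTᵢ = 23.1×1.76×38.2 + 18.5×1.76×125 = 5623.1
Σ ṁᵢCp,ᵢ = 23.1×1.76 + 18.5×1.76 = 73.216
T_out = 5623.1 / 73.216 = 76.801 °C

T_out = 76.8 °C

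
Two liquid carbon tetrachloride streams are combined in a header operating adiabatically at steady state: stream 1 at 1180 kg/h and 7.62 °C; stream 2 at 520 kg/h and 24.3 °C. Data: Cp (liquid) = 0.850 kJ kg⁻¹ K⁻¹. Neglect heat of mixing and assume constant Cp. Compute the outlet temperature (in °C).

T_out = 12.7 °C

No heat crosses the boundary, so H_out = H_in.
T_out = Σ ṁᵢCp,ᵢTᵢ / Σ ṁᵢCp,ᵢ
      = 18383 / 1445 = 12.722 °C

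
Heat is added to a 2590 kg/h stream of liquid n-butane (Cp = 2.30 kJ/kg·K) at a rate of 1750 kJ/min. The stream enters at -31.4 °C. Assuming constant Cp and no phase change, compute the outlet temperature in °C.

T_out = -13.8 °C

Q = 1750 kJ/min = 105000 kJ/h
ΔT = Q/(ṁ·Cp) = 105000/(2590×2.30) = 17.626 K
T_out = -31.4 + 17.626 = -13.774 °C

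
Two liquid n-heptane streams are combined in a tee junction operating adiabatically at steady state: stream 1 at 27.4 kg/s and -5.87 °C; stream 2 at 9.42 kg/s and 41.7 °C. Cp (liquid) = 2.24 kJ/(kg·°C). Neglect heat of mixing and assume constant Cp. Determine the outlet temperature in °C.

T_out = 6.30 °C

Adiabatic, steady state ⇒ Σ ṁᵢCp,ᵢ(T_out − Tᵢ) = 0
Σ ṁᵢCp,ᵢTᵢ = 27.4×2.24×-5.87 + 9.42×2.24×41.7 = 519.63
Σ ṁᵢCp,ᵢ = 27.4×2.24 + 9.42×2.24 = 82.477
T_out = 519.63 / 82.477 = 6.3003 °C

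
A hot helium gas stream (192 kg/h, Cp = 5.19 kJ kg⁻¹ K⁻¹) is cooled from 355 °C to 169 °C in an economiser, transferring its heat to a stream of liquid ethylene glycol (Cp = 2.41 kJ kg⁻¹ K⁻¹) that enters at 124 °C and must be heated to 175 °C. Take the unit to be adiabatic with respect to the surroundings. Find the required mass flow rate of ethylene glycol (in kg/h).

ṁ_c = 1510 kg/h

Heat released by hot stream: Q = 192 × 5.19 × (355 − 169) = 185350 kJ/h
Energy balance on cold side (adiabatic exchanger): Q = ṁ_c·Cp_c·(T_c,out − T_c,in)
ṁ_c = 185350 / [2.41 × (175 − 124)] = 1508 kg/h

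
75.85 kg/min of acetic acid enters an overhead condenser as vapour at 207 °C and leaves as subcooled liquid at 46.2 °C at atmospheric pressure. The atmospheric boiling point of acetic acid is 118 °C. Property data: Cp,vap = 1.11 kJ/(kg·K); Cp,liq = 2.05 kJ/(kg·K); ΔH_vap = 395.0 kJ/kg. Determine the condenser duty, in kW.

Q_c = 810 kW

vapour 207→118 °C: -98.79 kJ/kg
condensation at 118 °C: -395 kJ/kg
liquid 118→46.2 °C: -147.19 kJ/kg
Δh = -98.79 + -395 + -147.19 = -640.98 kJ/kg
Q = ṁ·Δh = 75.85 kg/min × -640.98 kJ/kg = -48618 kJ/min
|Q| = 810.31 kW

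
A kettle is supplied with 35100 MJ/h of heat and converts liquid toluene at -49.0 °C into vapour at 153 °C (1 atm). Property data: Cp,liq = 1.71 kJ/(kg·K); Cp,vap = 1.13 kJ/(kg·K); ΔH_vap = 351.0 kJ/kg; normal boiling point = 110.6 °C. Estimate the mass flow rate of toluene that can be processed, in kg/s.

Δh = 1.71×(110.6−-49.0) + 351.0 + 1.13×(153−110.6) = 671.83 kJ/kg
Q = 35100 MJ/h = 9750 kJ/s = 9750 kJ/s
ṁ = Q/Δh = 9750 / 671.83 = 14.513 kg/s

ṁ = 14.5 kg/s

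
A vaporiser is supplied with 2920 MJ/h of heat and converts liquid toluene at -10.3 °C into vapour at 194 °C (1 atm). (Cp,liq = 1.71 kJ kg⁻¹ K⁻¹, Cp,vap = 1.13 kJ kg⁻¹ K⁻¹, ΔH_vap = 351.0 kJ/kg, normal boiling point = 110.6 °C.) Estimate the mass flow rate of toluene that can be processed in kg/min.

ṁ = 74.6 kg/min

Δh = 1.71×(110.6−-10.3) + 351.0 + 1.13×(194−110.6) = 651.98 kJ/kg
Q = 2920 MJ/h = 811.11 kJ/s = 48667 kJ/min
ṁ = Q/Δh = 48667 / 651.98 = 74.644 kg/min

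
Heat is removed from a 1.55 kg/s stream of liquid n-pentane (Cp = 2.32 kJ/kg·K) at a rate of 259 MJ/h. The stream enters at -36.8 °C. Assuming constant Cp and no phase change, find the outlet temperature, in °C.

T_out = -56.8 °C

Q = 259 MJ/h = 71.944 kJ/s
ΔT = Q/(ṁ·Cp) = 71.944/(1.55×2.32) = 20.007 K
T_out = -36.8 − 20.007 = -56.807 °C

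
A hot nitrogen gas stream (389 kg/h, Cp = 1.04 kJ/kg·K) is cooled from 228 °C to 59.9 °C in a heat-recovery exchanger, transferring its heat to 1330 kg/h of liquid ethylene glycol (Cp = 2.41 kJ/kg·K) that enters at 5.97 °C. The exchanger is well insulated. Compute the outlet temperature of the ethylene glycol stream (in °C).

Heat released by hot stream: Q = 389 × 1.04 × (228 − 59.9) = 68007 kJ/h
Energy balance on cold side (adiabatic exchanger): Q = ṁ_c·Cp_c·(T_c,out − T_c,in)
T_c,out = 5.97 + 68007/(1330 × 2.41) = 27.187 °C

T_c,out = 27.2 °C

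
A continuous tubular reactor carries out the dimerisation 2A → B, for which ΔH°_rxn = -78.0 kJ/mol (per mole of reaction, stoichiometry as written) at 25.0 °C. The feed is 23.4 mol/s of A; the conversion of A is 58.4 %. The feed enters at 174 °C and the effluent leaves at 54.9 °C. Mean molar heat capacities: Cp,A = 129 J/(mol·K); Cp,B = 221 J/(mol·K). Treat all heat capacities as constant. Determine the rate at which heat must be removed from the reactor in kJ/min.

Q_out = 54000 kJ/min

Extent of reaction ξ = 0.584 × 23.4 / 2 = 6.8328 mol/s
Reaction term: ξ·ΔH°_rxn = 6.8328 × -78.0 = -532.96 kJ/s
Sensible, feed 174→25 °C: -449.77 kJ/s
Outlet flows (mol/s): A 9.7344, B 6.8328
Sensible, products 25→54.9 °C: 82.697 kJ/s
Q = ΔH = -900.03 kJ/s = -900.03 kW
Heat removed = 54002 kJ/min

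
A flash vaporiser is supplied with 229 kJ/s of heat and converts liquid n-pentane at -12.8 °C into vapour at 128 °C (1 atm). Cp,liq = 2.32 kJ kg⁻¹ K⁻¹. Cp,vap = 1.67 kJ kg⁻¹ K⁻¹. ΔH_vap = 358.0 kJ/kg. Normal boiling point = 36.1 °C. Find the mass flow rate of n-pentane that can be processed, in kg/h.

Δh = 2.32×(36.1−-12.8) + 358.0 + 1.67×(128−36.1) = 624.92 kJ/kg
Q = 229 kJ/s = 229 kJ/s = 824400 kJ/h
ṁ = Q/Δh = 824400 / 624.92 = 1319.2 kg/h

ṁ = 1320 kg/h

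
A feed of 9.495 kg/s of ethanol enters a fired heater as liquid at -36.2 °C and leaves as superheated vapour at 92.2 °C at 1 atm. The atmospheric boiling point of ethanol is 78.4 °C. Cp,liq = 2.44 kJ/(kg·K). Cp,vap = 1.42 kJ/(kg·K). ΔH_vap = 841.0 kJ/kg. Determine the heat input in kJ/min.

liquid -36.2→78.4 °C: 279.62 kJ/kg
vaporisation at 78.4 °C: 841 kJ/kg
vapour 78.4→92.2 °C: 19.596 kJ/kg
Δh = 279.62 + 841 + 19.596 = 1140.2 kJ/kg
Q = ṁ·Δh = 9.495 kg/s × 1140.2 kJ/kg = 10826 kJ/s
|Q| = 10826 kW = 649580 kJ/min

Q = 650000 kJ/min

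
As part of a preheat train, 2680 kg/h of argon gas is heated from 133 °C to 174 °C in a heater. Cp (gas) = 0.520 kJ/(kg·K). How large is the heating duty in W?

Q = ṁ·Cp·ΔT = 2680 × 0.520 × (174 − 133) = 57138 kJ/h
Converting: 57138 / 3600 s = 15.872 kW
Heating duty = 15872 W

Q = 15900 W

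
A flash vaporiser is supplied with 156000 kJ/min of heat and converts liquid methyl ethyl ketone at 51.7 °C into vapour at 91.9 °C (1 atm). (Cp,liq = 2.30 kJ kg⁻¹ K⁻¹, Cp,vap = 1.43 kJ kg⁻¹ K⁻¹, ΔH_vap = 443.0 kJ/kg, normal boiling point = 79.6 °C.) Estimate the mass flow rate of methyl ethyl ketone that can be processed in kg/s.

ṁ = 4.95 kg/s

Δh = 2.30×(79.6−51.7) + 443.0 + 1.43×(91.9−79.6) = 524.76 kJ/kg
Q = 156000 kJ/min = 2600 kJ/s = 2600 kJ/s
ṁ = Q/Δh = 2600 / 524.76 = 4.9547 kg/s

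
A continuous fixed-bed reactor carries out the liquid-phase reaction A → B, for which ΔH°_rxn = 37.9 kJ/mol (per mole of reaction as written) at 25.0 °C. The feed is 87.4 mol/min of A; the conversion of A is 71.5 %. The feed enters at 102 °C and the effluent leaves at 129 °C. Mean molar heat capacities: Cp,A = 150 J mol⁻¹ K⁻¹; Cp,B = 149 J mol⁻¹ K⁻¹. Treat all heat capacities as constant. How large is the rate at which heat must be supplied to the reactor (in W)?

Q_in = 45300 W

Extent of reaction ξ = 0.715 × 87.4 = 62.491 mol/min
Reaction term: ξ·ΔH°_rxn = 62.491 × 37.9 = 2368.4 kJ/min
Sensible, feed 102→25 °C: -1009.5 kJ/min
Outlet flows (mol/min): A 24.909, B 62.491
Sensible, products 25→129 °C: 1356.9 kJ/min
Q = ΔH = 2715.9 kJ/min = 45.265 kW
Heat supplied = 45265 W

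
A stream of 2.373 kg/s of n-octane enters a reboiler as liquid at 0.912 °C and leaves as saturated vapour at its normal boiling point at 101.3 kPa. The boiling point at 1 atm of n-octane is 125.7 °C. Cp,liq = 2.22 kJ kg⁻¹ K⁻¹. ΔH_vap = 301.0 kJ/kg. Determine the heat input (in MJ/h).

liquid 0.912→125.7 °C: 277.03 kJ/kg
vaporisation at 125.7 °C: 301 kJ/kg
Δh = 277.03 + 301 = 578.03 kJ/kg
Q = ṁ·Δh = 2.373 kg/s × 578.03 kJ/kg = 1371.7 kJ/s
|Q| = 1371.7 kW = 4938 MJ/h

Q = 4940 MJ/h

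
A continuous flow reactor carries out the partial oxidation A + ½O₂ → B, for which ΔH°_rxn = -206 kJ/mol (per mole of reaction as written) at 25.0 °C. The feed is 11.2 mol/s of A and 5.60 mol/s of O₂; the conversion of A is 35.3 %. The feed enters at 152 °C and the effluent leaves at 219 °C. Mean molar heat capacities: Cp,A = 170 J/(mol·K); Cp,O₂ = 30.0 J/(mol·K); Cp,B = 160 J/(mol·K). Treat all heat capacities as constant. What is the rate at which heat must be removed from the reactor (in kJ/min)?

Q_out = 41700 kJ/min

Extent of reaction ξ = 0.353 × 11.2 = 3.9536 mol/s
Reaction term: ξ·ΔH°_rxn = 3.9536 × -206 = -814.44 kJ/s
Sensible, feed 152→25 °C: -263.14 kJ/s
Outlet flows (mol/s): A 7.2464, O₂ 3.6232, B 3.9536
Sensible, products 25→219 °C: 382.79 kJ/s
Q = ΔH = -694.79 kJ/s = -694.79 kW
Heat removed = 41688 kJ/min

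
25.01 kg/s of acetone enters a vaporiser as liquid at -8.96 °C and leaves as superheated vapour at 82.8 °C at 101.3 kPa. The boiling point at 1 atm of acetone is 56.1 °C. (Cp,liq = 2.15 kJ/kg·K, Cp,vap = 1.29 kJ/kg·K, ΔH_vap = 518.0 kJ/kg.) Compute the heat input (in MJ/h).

liquid -8.96→56.1 °C: 139.88 kJ/kg
vaporisation at 56.1 °C: 518 kJ/kg
vapour 56.1→82.8 °C: 34.443 kJ/kg
Δh = 139.88 + 518 + 34.443 = 692.32 kJ/kg
Q = ṁ·Δh = 25.01 kg/s × 692.32 kJ/kg = 17315 kJ/s
|Q| = 17315 kW = 62334 MJ/h

Q = 62300 MJ/h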